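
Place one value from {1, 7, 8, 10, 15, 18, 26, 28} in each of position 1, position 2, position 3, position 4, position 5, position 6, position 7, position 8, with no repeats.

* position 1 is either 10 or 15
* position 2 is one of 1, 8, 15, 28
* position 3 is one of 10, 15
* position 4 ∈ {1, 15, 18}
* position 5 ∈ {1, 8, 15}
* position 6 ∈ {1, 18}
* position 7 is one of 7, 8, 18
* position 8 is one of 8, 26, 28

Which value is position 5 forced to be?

8

The 8 variables draw from only 8 values {1, 7, 8, 10, 15, 18, 26, 28}, so each is used; only position 7 can be 7, hence position 7 = 7.
Among the 7 still-open variables, 26 fits only position 8 (and all 7 values in {1, 8, 10, 15, 18, 26, 28} must be used), so position 8 = 26.
The 6 still-open variables together cover exactly {1, 8, 10, 15, 18, 28} — 6 values for 6 variables — and 28 appears only in position 2's list, so position 2 = 28.
The 5 still-open variables together cover exactly {1, 8, 10, 15, 18} — 5 values for 5 variables — and 8 appears only in position 5's list, so position 5 = 8.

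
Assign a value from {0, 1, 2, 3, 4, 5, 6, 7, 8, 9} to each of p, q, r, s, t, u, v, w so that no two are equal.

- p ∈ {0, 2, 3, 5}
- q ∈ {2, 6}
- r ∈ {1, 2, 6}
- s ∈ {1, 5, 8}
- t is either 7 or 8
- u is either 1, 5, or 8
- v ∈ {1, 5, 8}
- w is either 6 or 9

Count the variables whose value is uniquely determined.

The 3 variables s, u, v are confined to {1, 5, 8}, which locks those values in; drop them from p, r, t.
t has just one choice, so t = 7.
The 2 variables q and r are confined to {2, 6}, which locks those values in; drop them from p, w.
That leaves w = 9.
Determined: t=7, w=9. The other variables each still have more than one consistent value. That makes 2.

2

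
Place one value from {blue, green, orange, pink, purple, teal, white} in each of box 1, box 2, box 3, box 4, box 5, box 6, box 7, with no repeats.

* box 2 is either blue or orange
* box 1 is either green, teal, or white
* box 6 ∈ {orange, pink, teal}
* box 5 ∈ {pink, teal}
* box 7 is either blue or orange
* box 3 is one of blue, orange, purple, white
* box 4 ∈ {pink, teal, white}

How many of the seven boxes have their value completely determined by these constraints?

Among the 7 variables, green fits only box 1 (and all 7 values in {blue, green, orange, pink, purple, teal, white} must be used), so box 1 = green.
Among the 6 still-open variables, purple fits only box 3 (and all 6 values in {blue, orange, pink, purple, teal, white} must be used), so box 3 = purple.
The 5 still-open variables together cover exactly {blue, orange, pink, teal, white} — 5 values for 5 variables — and white appears only in box 4's list, so box 4 = white.
box 2 and box 7 between them cover only {blue, orange} — a naked pair. Remove those values from box 6.
Determined: box 1=green, box 3=purple, box 4=white. The other boxes each still have more than one consistent value. That makes 3.

3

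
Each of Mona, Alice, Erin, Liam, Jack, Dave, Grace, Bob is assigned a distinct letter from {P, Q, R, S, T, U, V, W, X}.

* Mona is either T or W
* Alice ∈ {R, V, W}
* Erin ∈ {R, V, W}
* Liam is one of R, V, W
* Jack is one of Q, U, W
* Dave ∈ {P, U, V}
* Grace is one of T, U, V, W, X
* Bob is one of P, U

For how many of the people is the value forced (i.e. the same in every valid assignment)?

The 8 variables together cover exactly {P, Q, R, T, U, V, W, X} — 8 values for 8 variables — and Q appears only in Jack's list, so Jack = Q.
Among the 7 still-open variables, X fits only Grace (and all 7 values in {P, R, T, U, V, W, X} must be used), so Grace = X.
Among the 6 still-open variables, T fits only Mona (and all 6 values in {P, R, T, U, V, W} must be used), so Mona = T.
The 3 variables Alice, Erin, Liam are confined to {R, V, W}, which locks those values in; drop them from Dave.
Determined: Mona=T, Jack=Q, Grace=X. The other people each still have more than one consistent value. That makes 3.

3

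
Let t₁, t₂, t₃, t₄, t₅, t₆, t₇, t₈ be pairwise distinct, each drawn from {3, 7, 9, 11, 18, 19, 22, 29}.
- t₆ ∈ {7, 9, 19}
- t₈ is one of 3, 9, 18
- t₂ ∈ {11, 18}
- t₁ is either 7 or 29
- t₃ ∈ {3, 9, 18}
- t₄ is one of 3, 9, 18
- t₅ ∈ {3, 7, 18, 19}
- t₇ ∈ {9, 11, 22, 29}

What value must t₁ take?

The 8 variables draw from only 8 values {3, 7, 9, 11, 18, 19, 22, 29}, so each is used; only t₇ can be 22, hence t₇ = 22.
The 7 still-open variables draw from only 7 values {3, 7, 9, 11, 18, 19, 29}, so each is used; only t₂ can be 11, hence t₂ = 11.
Among the 6 still-open variables, 29 fits only t₁ (and all 6 values in {3, 7, 9, 18, 19, 29} must be used), so t₁ = 29.

29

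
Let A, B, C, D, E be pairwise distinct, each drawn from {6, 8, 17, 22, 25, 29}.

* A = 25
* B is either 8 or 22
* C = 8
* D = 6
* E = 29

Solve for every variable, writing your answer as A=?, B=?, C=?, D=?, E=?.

A=25, B=22, C=8, D=6, E=29

A's domain is down to {25}, so A = 25.
C has just one choice, so C = 8. Eliminate 8 elsewhere: B.
That leaves D = 6.
That leaves E = 29.
B has just one choice, so B = 22.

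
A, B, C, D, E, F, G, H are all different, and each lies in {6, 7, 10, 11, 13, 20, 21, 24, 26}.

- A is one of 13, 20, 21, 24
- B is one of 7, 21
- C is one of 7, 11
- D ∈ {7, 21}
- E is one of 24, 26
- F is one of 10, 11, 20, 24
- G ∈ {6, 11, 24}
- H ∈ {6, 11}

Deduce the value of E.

The 2 variables B and D are confined to {7, 21}, which locks those values in; drop them from A, C.
C has just one choice, so C = 11. Strike 11 from F, G, H.
That leaves H = 6. Remove 6 from G.
G's domain is down to {24}, so G = 24. So A, E, F can't be 24.
So E = 26.

26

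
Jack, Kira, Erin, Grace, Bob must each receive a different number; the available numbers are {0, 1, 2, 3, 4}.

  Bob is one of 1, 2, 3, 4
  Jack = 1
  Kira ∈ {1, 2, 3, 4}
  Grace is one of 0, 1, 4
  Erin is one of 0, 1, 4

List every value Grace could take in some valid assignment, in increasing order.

Jack's domain is down to {1}, so Jack = 1. Remove 1 from Kira, Erin, Grace, Bob.
Erin and Grace share exactly the 2 values {0, 4}; by pigeonhole those values go to them, so strike 0, 4 from Kira, Bob.
No further eliminations apply; Grace can still be any of 0, 4.

0, 4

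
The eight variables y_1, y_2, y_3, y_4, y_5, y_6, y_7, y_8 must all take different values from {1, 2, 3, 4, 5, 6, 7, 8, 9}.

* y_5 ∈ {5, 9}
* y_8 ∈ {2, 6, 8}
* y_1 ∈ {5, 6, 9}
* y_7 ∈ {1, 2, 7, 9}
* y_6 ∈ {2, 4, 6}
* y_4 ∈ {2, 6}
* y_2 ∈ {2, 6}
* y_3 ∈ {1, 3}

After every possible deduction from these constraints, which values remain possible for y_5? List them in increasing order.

5, 9

The 2 variables y_2 and y_4 are confined to {2, 6}, which locks those values in; drop them from y_1, y_6, y_7, y_8.
y_6 must be 4 (only option left).
That leaves y_8 = 8.
y_1 and y_5 between them cover only {5, 9} — a naked pair. Remove those values from y_7.
No further eliminations apply; y_5 can still be any of 5, 9.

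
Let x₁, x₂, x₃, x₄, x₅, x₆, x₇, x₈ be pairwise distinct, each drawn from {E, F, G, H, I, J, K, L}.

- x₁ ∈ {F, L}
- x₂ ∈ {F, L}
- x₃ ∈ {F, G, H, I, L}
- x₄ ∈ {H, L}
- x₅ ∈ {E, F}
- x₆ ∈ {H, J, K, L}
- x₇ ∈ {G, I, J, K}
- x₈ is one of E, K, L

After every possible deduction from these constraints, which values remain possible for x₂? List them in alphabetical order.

x₁ and x₂ between them cover only {F, L} — a naked pair. Remove those values from x₃, x₄, x₅, x₆, x₈.
That leaves x₄ = H. Strike H from x₃, x₆.
That leaves x₅ = E. Eliminate E elsewhere: x₈.
x₈ has just one choice, so x₈ = K. Strike K from x₆, x₇.
x₆ has just one choice, so x₆ = J. Strike J from x₇.
No further eliminations apply; x₂ can still be any of F, L.

F, L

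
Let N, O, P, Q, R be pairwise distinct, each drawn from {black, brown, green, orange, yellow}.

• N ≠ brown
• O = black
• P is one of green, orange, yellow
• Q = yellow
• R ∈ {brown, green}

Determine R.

O has just one choice, so O = black. Remove black from N.
Q has just one choice, so Q = yellow. Strike yellow from N, P.
The 3 still-open variables draw from only 3 values {brown, green, orange}, so each is used; only R can be brown, hence R = brown.

brown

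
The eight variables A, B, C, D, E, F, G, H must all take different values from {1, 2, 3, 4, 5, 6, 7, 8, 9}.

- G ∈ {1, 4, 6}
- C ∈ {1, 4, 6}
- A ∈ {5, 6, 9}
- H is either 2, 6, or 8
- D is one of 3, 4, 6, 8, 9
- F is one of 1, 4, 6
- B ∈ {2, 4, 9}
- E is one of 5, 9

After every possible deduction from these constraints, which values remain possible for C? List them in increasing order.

The 8 variables draw from only 8 values {1, 2, 3, 4, 5, 6, 8, 9}, so each is used; only D can be 3, hence D = 3.
The 7 still-open variables draw from only 7 values {1, 2, 4, 5, 6, 8, 9}, so each is used; only H can be 8, hence H = 8.
Among the 6 still-open variables, 2 fits only B (and all 6 values in {1, 2, 4, 5, 6, 9} must be used), so B = 2.
The 3 variables C, F, G are confined to {1, 4, 6}, which locks those values in; drop them from A.
No further eliminations apply; C can still be any of 1, 4, 6.

1, 4, 6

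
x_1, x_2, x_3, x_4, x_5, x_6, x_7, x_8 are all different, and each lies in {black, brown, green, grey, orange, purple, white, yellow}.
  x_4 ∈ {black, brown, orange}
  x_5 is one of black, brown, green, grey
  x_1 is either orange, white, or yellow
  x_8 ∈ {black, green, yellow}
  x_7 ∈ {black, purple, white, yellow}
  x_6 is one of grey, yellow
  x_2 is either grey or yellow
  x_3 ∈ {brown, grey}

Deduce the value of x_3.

brown

The 8 variables together cover exactly {black, brown, green, grey, orange, purple, white, yellow} — 8 values for 8 variables — and purple appears only in x_7's list, so x_7 = purple.
The 7 still-open variables together cover exactly {black, brown, green, grey, orange, white, yellow} — 7 values for 7 variables — and white appears only in x_1's list, so x_1 = white.
The 6 still-open variables together cover exactly {black, brown, green, grey, orange, yellow} — 6 values for 6 variables — and orange appears only in x_4's list, so x_4 = orange.
x_2 and x_6 between them cover only {grey, yellow} — a naked pair. Remove those values from x_3, x_5, x_8.
So x_3 = brown.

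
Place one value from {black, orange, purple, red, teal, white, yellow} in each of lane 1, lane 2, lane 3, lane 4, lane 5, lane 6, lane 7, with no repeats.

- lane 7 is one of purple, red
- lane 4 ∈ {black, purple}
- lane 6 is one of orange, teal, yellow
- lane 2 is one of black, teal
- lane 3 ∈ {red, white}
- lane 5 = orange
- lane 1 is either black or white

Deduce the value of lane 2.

teal

lane 5 must be orange (only option left). Remove orange from lane 6.
Among the 6 still-open variables, yellow fits only lane 6 (and all 6 values in {black, purple, red, teal, white, yellow} must be used), so lane 6 = yellow.
The 5 still-open variables together cover exactly {black, purple, red, teal, white} — 5 values for 5 variables — and teal appears only in lane 2's list, so lane 2 = teal.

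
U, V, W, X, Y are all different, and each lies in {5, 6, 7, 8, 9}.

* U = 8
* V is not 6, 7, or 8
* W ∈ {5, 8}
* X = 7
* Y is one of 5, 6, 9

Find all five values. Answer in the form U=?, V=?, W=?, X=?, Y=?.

U's domain is down to {8}, so U = 8. Remove 8 from W.
W has just one choice, so W = 5. Eliminate 5 elsewhere: V, Y.
X must be 7 (only option left).
That leaves V = 9. Strike 9 from Y.
Y must be 6 (only option left).

U=8, V=9, W=5, X=7, Y=6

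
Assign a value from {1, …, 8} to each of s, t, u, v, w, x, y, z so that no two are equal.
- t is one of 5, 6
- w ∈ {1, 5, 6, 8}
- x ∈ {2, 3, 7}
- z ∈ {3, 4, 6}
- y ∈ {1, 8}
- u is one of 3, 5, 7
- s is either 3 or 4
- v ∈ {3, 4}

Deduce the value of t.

The 8 variables draw from only 8 values {1, 2, 3, 4, 5, 6, 7, 8}, so each is used; only x can be 2, hence x = 2.
The 7 still-open variables together cover exactly {1, 3, 4, 5, 6, 7, 8} — 7 values for 7 variables — and 7 appears only in u's list, so u = 7.
s and v between them cover only {3, 4} — a naked pair. Remove those values from z.
z must be 6 (only option left). So t, w can't be 6.
So t = 5.

5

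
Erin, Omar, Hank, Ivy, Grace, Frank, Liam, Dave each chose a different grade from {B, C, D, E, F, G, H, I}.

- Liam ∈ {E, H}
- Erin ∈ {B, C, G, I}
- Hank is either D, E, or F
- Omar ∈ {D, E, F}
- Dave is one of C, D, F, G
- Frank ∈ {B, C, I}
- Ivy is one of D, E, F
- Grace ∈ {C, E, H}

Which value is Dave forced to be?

G

The 3 variables Omar, Hank, Ivy are confined to {D, E, F}, which locks those values in; drop them from Grace, Liam, Dave.
Liam's domain is down to {H}, so Liam = H. Strike H from Grace.
Grace's domain is down to {C}, so Grace = C. So Erin, Frank, Dave can't be C.
So Dave = G.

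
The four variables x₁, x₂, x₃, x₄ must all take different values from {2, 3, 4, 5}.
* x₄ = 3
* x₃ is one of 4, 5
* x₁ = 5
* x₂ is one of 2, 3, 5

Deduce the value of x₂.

x₁'s domain is down to {5}, so x₁ = 5. Eliminate 5 elsewhere: x₂, x₃.
x₃'s domain is down to {4}, so x₃ = 4.
x₄ must be 3 (only option left). So x₂ can't be 3.
So x₂ = 2.

2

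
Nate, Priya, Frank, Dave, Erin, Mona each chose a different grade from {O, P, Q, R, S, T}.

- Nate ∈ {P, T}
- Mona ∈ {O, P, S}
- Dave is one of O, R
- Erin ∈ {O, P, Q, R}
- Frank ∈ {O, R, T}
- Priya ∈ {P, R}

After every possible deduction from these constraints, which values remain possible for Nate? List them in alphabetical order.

Among the 6 variables, Q fits only Erin (and all 6 values in {O, P, Q, R, S, T} must be used), so Erin = Q.
The 5 still-open variables draw from only 5 values {O, P, R, S, T}, so each is used; only Mona can be S, hence Mona = S.
No further eliminations apply; Nate can still be any of P, T.

P, T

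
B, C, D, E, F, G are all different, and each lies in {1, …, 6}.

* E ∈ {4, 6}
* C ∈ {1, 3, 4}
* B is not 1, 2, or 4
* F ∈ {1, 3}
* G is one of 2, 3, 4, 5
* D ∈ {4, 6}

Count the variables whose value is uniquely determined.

2

The 6 variables draw from only 6 values {1, 2, 3, 4, 5, 6}, so each is used; only G can be 2, hence G = 2.
The 5 still-open variables together cover exactly {1, 3, 4, 5, 6} — 5 values for 5 variables — and 5 appears only in B's list, so B = 5.
The 2 variables D and E are confined to {4, 6}, which locks those values in; drop them from C.
Determined: B=5, G=2. The other variables each still have more than one consistent value. That makes 2.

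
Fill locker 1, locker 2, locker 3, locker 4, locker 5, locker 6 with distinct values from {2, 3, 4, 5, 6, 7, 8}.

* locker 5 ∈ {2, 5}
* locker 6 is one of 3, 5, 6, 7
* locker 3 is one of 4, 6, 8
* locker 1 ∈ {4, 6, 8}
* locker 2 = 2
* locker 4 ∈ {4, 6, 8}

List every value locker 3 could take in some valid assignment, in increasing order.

4, 6, 8

locker 2 has just one choice, so locker 2 = 2. Strike 2 from locker 5.
That leaves locker 5 = 5. Eliminate 5 elsewhere: locker 6.
locker 1, locker 3, locker 4 share exactly the 3 values {4, 6, 8}; by pigeonhole those values go to them, so strike 4, 6, 8 from locker 6.
No further eliminations apply; locker 3 can still be any of 4, 6, 8.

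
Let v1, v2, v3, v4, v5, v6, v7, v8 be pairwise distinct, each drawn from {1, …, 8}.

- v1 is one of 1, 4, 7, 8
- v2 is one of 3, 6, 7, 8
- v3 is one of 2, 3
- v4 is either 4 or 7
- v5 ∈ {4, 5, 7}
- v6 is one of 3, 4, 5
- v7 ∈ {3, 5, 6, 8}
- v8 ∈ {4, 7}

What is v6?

The 8 variables together cover exactly {1, 2, 3, 4, 5, 6, 7, 8} — 8 values for 8 variables — and 1 appears only in v1's list, so v1 = 1.
Among the 7 still-open variables, 2 fits only v3 (and all 7 values in {2, 3, 4, 5, 6, 7, 8} must be used), so v3 = 2.
v4 and v8 share exactly the 2 values {4, 7}; by pigeonhole those values go to them, so strike 4, 7 from v2, v5, v6.
v5 has just one choice, so v5 = 5. Eliminate 5 elsewhere: v6, v7.
So v6 = 3.

3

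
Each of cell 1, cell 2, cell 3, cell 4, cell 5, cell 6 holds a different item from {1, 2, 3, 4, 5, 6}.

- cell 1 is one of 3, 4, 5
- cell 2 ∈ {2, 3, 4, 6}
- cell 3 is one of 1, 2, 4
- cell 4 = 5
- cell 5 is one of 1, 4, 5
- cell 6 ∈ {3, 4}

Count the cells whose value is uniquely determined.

4

cell 4 has just one choice, so cell 4 = 5. So cell 1, cell 5 can't be 5.
The 5 still-open variables draw from only 5 values {1, 2, 3, 4, 6}, so each is used; only cell 2 can be 6, hence cell 2 = 6.
The 4 still-open variables together cover exactly {1, 2, 3, 4} — 4 values for 4 variables — and 2 appears only in cell 3's list, so cell 3 = 2.
The 3 still-open variables together cover exactly {1, 3, 4} — 3 values for 3 variables — and 1 appears only in cell 5's list, so cell 5 = 1.
Determined: cell 2=6, cell 3=2, cell 4=5, cell 5=1. The other cells each still have more than one consistent value. That makes 4.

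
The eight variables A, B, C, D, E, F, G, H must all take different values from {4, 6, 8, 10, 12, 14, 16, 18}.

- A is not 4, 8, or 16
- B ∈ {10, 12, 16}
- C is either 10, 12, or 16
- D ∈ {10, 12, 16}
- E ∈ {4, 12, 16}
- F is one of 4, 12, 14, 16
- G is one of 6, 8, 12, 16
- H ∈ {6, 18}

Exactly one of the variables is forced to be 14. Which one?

Among the 8 variables, 8 fits only G (and all 8 values in {4, 6, 8, 10, 12, 14, 16, 18} must be used), so G = 8.
The 3 variables B, C, D are confined to {10, 12, 16}, which locks those values in; drop them from A, E, F.
That leaves E = 4. Eliminate 4 elsewhere: F.
So 14 goes to F.

F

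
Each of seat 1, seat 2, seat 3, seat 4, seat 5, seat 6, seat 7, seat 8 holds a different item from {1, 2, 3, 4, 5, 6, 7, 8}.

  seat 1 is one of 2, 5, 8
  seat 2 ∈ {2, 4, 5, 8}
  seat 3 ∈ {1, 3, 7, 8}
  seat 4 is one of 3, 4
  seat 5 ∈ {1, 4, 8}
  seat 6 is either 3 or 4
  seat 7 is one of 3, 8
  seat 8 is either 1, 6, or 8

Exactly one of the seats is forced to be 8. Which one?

Among the 8 variables, 6 fits only seat 8 (and all 8 values in {1, 2, 3, 4, 5, 6, 7, 8} must be used), so seat 8 = 6.
The 7 still-open variables together cover exactly {1, 2, 3, 4, 5, 7, 8} — 7 values for 7 variables — and 7 appears only in seat 3's list, so seat 3 = 7.
Among the 6 still-open variables, 1 fits only seat 5 (and all 6 values in {1, 2, 3, 4, 5, 8} must be used), so seat 5 = 1.
seat 4 and seat 6 share exactly the 2 values {3, 4}; by pigeonhole those values go to them, so strike 3, 4 from seat 2, seat 7.
So 8 goes to seat 7.

seat 7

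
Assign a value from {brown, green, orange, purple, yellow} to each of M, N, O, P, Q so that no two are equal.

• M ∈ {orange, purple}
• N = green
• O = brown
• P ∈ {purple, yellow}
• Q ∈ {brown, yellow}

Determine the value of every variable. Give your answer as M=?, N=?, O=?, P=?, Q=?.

M=orange, N=green, O=brown, P=purple, Q=yellow

N has just one choice, so N = green.
O must be brown (only option left). Strike brown from Q.
Q has just one choice, so Q = yellow. Remove yellow from P.
P has just one choice, so P = purple. Eliminate purple elsewhere: M.
M must be orange (only option left).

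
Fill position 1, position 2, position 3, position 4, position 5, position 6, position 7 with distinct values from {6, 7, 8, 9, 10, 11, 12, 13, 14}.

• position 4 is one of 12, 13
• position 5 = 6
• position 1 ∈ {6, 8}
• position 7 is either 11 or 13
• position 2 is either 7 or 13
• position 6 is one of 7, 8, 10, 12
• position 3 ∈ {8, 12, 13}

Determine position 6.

10

position 5's domain is down to {6}, so position 5 = 6. Remove 6 from position 1.
position 1's domain is down to {8}, so position 1 = 8. Eliminate 8 elsewhere: position 3, position 6.
Among the 5 still-open variables, 10 fits only position 6 (and all 5 values in {7, 10, 11, 12, 13} must be used), so position 6 = 10.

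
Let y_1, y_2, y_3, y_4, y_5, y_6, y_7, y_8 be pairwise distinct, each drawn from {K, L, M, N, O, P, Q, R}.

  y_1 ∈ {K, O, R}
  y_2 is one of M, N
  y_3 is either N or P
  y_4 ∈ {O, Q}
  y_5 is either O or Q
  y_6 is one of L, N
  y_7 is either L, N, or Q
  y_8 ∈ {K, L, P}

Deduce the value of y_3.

The 8 variables draw from only 8 values {K, L, M, N, O, P, Q, R}, so each is used; only y_2 can be M, hence y_2 = M.
The 7 still-open variables draw from only 7 values {K, L, N, O, P, Q, R}, so each is used; only y_1 can be R, hence y_1 = R.
The 6 still-open variables together cover exactly {K, L, N, O, P, Q} — 6 values for 6 variables — and K appears only in y_8's list, so y_8 = K.
The 5 still-open variables together cover exactly {L, N, O, P, Q} — 5 values for 5 variables — and P appears only in y_3's list, so y_3 = P.

P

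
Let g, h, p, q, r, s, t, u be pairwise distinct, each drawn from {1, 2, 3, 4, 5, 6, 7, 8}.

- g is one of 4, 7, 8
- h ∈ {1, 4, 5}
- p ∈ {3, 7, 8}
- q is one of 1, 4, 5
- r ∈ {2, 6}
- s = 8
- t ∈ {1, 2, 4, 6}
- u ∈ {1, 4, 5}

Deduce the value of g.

s must be 8 (only option left). Remove 8 from g, p.
The 7 still-open variables together cover exactly {1, 2, 3, 4, 5, 6, 7} — 7 values for 7 variables — and 3 appears only in p's list, so p = 3.
The 6 still-open variables draw from only 6 values {1, 2, 4, 5, 6, 7}, so each is used; only g can be 7, hence g = 7.

7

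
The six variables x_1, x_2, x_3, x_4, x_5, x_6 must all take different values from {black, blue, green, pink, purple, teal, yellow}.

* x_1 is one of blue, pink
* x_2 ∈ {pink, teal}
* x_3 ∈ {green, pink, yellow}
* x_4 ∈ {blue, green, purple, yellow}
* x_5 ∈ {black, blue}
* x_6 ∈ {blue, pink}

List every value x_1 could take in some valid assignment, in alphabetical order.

blue, pink

The 2 variables x_1 and x_6 are confined to {blue, pink}, which locks those values in; drop them from x_2, x_3, x_4, x_5.
x_2's domain is down to {teal}, so x_2 = teal.
x_5 has just one choice, so x_5 = black.
No further eliminations apply; x_1 can still be any of blue, pink.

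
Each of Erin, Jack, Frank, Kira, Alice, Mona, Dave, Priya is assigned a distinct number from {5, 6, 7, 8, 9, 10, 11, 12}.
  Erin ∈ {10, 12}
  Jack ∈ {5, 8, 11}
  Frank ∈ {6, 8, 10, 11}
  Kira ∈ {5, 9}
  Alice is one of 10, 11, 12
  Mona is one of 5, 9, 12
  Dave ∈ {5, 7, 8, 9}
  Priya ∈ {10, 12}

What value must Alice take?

The 8 variables together cover exactly {5, 6, 7, 8, 9, 10, 11, 12} — 8 values for 8 variables — and 6 appears only in Frank's list, so Frank = 6.
The 7 still-open variables draw from only 7 values {5, 7, 8, 9, 10, 11, 12}, so each is used; only Dave can be 7, hence Dave = 7.
The 6 still-open variables draw from only 6 values {5, 8, 9, 10, 11, 12}, so each is used; only Jack can be 8, hence Jack = 8.
The 5 still-open variables together cover exactly {5, 9, 10, 11, 12} — 5 values for 5 variables — and 11 appears only in Alice's list, so Alice = 11.

11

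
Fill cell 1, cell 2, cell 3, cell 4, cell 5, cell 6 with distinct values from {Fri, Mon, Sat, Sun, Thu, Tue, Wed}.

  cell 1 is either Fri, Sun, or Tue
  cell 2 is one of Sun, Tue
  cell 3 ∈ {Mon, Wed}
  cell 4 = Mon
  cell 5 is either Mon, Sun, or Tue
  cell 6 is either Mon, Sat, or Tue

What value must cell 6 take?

Sat

cell 4 has just one choice, so cell 4 = Mon. So cell 3, cell 5, cell 6 can't be Mon.
That leaves cell 3 = Wed.
Among the 4 still-open variables, Fri fits only cell 1 (and all 4 values in {Fri, Sat, Sun, Tue} must be used), so cell 1 = Fri.
Among the 3 still-open variables, Sat fits only cell 6 (and all 3 values in {Sat, Sun, Tue} must be used), so cell 6 = Sat.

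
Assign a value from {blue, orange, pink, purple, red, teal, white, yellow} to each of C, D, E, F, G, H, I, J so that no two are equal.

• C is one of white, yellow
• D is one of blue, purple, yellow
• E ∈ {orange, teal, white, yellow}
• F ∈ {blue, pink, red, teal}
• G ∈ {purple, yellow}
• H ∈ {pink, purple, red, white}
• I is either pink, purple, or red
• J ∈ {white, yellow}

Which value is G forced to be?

purple

The 8 variables draw from only 8 values {blue, orange, pink, purple, red, teal, white, yellow}, so each is used; only E can be orange, hence E = orange.
Among the 7 still-open variables, teal fits only F (and all 7 values in {blue, pink, purple, red, teal, white, yellow} must be used), so F = teal.
The 6 still-open variables draw from only 6 values {blue, pink, purple, red, white, yellow}, so each is used; only D can be blue, hence D = blue.
The 2 variables C and J are confined to {white, yellow}, which locks those values in; drop them from G, H.
So G = purple.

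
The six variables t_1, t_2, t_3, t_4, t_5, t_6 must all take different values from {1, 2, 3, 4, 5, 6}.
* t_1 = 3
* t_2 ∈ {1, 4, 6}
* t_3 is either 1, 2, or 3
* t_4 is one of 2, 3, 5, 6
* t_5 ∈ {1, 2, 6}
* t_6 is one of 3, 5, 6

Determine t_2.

t_1 has just one choice, so t_1 = 3. So t_3, t_4, t_6 can't be 3.
Among the 5 still-open variables, 4 fits only t_2 (and all 5 values in {1, 2, 4, 5, 6} must be used), so t_2 = 4.

4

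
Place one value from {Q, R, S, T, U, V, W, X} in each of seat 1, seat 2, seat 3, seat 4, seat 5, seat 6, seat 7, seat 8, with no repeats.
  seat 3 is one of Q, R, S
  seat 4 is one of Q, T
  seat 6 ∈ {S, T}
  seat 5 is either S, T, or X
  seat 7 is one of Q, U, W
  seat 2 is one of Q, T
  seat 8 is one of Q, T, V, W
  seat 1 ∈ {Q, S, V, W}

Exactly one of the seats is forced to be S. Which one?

seat 6

The 8 variables draw from only 8 values {Q, R, S, T, U, V, W, X}, so each is used; only seat 3 can be R, hence seat 3 = R.
The 7 still-open variables together cover exactly {Q, S, T, U, V, W, X} — 7 values for 7 variables — and U appears only in seat 7's list, so seat 7 = U.
The 6 still-open variables together cover exactly {Q, S, T, V, W, X} — 6 values for 6 variables — and X appears only in seat 5's list, so seat 5 = X.
seat 2 and seat 4 between them cover only {Q, T} — a naked pair. Remove those values from seat 1, seat 6, seat 8.
So S goes to seat 6.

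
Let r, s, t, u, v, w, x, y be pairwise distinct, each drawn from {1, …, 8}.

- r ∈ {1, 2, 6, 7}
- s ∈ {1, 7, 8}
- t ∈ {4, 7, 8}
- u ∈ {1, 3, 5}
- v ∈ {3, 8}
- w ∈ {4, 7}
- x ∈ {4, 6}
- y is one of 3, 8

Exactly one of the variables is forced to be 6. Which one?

The 8 variables together cover exactly {1, 2, 3, 4, 5, 6, 7, 8} — 8 values for 8 variables — and 2 appears only in r's list, so r = 2.
The 7 still-open variables draw from only 7 values {1, 3, 4, 5, 6, 7, 8}, so each is used; only u can be 5, hence u = 5.
The 6 still-open variables draw from only 6 values {1, 3, 4, 6, 7, 8}, so each is used; only s can be 1, hence s = 1.
The 5 still-open variables together cover exactly {3, 4, 6, 7, 8} — 5 values for 5 variables — and 6 appears only in x's list, so x = 6.

x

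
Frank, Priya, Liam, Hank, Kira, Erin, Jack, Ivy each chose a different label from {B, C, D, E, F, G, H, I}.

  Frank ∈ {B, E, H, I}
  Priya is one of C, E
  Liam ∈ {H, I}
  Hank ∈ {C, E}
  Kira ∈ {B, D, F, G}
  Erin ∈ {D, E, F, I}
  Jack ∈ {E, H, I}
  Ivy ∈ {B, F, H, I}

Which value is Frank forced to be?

The 8 variables draw from only 8 values {B, C, D, E, F, G, H, I}, so each is used; only Kira can be G, hence Kira = G.
Among the 7 still-open variables, D fits only Erin (and all 7 values in {B, C, D, E, F, H, I} must be used), so Erin = D.
The 6 still-open variables together cover exactly {B, C, E, F, H, I} — 6 values for 6 variables — and F appears only in Ivy's list, so Ivy = F.
Among the 5 still-open variables, B fits only Frank (and all 5 values in {B, C, E, H, I} must be used), so Frank = B.

B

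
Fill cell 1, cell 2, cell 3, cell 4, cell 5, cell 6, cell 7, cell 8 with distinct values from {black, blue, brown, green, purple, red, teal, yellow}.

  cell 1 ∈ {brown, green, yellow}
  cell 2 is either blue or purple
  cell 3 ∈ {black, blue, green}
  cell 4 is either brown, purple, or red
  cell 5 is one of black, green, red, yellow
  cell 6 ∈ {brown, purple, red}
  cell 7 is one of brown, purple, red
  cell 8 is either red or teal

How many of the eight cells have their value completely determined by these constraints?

The 8 variables together cover exactly {black, blue, brown, green, purple, red, teal, yellow} — 8 values for 8 variables — and teal appears only in cell 8's list, so cell 8 = teal.
cell 4, cell 6, cell 7 between them cover only {brown, purple, red} — a naked triple. Remove those values from cell 1, cell 2, cell 5.
cell 2 has just one choice, so cell 2 = blue. Eliminate blue elsewhere: cell 3.
Determined: cell 2=blue, cell 8=teal. The other cells each still have more than one consistent value. That makes 2.

2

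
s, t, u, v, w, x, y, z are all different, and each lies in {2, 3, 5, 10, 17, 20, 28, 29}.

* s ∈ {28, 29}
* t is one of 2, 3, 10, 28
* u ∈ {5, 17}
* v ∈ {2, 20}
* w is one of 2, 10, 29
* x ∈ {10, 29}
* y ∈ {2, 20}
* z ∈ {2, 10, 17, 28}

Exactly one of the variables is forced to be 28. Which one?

Among the 8 variables, 3 fits only t (and all 8 values in {2, 3, 5, 10, 17, 20, 28, 29} must be used), so t = 3.
The 7 still-open variables together cover exactly {2, 5, 10, 17, 20, 28, 29} — 7 values for 7 variables — and 5 appears only in u's list, so u = 5.
Among the 6 still-open variables, 17 fits only z (and all 6 values in {2, 10, 17, 20, 28, 29} must be used), so z = 17.
Among the 5 still-open variables, 28 fits only s (and all 5 values in {2, 10, 20, 28, 29} must be used), so s = 28.

s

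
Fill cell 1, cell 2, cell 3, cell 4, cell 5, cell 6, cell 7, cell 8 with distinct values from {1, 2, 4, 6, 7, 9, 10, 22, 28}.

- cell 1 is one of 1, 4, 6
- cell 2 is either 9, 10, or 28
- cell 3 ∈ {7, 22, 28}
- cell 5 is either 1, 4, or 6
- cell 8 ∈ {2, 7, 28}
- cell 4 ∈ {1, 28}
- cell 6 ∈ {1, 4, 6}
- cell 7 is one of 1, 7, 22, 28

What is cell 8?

2

cell 1, cell 5, cell 6 share exactly the 3 values {1, 4, 6}; by pigeonhole those values go to them, so strike 1, 4, 6 from cell 4, cell 7.
That leaves cell 4 = 28. Eliminate 28 elsewhere: cell 2, cell 3, cell 7, cell 8.
cell 3 and cell 7 between them cover only {7, 22} — a naked pair. Remove those values from cell 8.
So cell 8 = 2.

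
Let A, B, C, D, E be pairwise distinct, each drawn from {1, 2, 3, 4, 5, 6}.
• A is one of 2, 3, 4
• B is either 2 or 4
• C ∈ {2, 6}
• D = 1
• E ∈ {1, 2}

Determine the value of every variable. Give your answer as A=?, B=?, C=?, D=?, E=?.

A=3, B=4, C=6, D=1, E=2

D has just one choice, so D = 1. Strike 1 from E.
E has just one choice, so E = 2. So A, B, C can't be 2.
B must be 4 (only option left). Remove 4 from A.
That leaves C = 6.
That leaves A = 3.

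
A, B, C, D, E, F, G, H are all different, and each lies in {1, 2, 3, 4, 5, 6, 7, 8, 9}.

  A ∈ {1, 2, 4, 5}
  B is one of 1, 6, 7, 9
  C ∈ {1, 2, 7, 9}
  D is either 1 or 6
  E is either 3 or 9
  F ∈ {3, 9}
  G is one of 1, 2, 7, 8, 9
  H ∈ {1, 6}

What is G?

8

D and H share exactly the 2 values {1, 6}; by pigeonhole those values go to them, so strike 1, 6 from A, B, C, G.
The 2 variables E and F are confined to {3, 9}, which locks those values in; drop them from B, C, G.
B has just one choice, so B = 7. Eliminate 7 elsewhere: C, G.
C has just one choice, so C = 2. So A, G can't be 2.
So G = 8.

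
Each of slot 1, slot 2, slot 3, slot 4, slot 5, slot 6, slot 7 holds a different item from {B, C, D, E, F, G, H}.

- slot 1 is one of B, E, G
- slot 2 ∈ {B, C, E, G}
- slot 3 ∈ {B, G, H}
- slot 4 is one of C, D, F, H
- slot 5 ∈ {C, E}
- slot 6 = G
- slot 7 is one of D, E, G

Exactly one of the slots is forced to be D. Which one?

slot 7

slot 6 has just one choice, so slot 6 = G. Strike G from slot 1, slot 2, slot 3, slot 7.
Among the 6 still-open variables, F fits only slot 4 (and all 6 values in {B, C, D, E, F, H} must be used), so slot 4 = F.
Among the 5 still-open variables, D fits only slot 7 (and all 5 values in {B, C, D, E, H} must be used), so slot 7 = D.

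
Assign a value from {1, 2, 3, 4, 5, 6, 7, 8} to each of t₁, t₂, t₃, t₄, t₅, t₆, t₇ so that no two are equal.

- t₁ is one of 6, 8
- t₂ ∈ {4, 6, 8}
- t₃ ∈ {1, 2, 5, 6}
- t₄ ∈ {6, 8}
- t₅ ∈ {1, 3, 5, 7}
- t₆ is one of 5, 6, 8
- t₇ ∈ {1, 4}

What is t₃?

2

t₁ and t₄ share exactly the 2 values {6, 8}; by pigeonhole those values go to them, so strike 6, 8 from t₂, t₃, t₆.
t₂'s domain is down to {4}, so t₂ = 4. Remove 4 from t₇.
t₆'s domain is down to {5}, so t₆ = 5. Strike 5 from t₃, t₅.
t₇ has just one choice, so t₇ = 1. Strike 1 from t₃, t₅.
So t₃ = 2.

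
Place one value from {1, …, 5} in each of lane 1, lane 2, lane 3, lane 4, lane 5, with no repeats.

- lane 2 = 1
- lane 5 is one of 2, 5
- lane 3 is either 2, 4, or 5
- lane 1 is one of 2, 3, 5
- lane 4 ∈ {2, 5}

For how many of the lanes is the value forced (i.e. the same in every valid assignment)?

lane 2's domain is down to {1}, so lane 2 = 1.
The 4 still-open variables together cover exactly {2, 3, 4, 5} — 4 values for 4 variables — and 3 appears only in lane 1's list, so lane 1 = 3.
The 3 still-open variables together cover exactly {2, 4, 5} — 3 values for 3 variables — and 4 appears only in lane 3's list, so lane 3 = 4.
Determined: lane 1=3, lane 2=1, lane 3=4. The other lanes each still have more than one consistent value. That makes 3.

3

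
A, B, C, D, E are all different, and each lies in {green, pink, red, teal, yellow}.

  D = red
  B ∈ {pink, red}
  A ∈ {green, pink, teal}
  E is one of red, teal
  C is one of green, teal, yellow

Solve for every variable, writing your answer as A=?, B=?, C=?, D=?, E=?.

D must be red (only option left). So B, E can't be red.
That leaves E = teal. So A, C can't be teal.
B has just one choice, so B = pink. So A can't be pink.
A must be green (only option left). Strike green from C.
That leaves C = yellow.

A=green, B=pink, C=yellow, D=red, E=teal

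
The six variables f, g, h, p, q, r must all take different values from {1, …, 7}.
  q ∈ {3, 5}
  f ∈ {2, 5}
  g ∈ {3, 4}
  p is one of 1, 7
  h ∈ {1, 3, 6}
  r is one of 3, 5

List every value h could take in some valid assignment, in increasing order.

1, 6

q and r between them cover only {3, 5} — a naked pair. Remove those values from f, g, h.
f must be 2 (only option left).
That leaves g = 4.
No further eliminations apply; h can still be any of 1, 6.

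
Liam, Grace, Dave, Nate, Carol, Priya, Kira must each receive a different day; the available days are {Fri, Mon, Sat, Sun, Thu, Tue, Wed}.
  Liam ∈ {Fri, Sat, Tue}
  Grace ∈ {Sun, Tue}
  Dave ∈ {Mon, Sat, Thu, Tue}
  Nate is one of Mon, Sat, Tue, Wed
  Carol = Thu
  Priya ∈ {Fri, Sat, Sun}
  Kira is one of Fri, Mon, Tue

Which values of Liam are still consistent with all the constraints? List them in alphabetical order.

Fri, Sat, Tue

Carol must be Thu (only option left). Remove Thu from Dave.
The 6 still-open variables draw from only 6 values {Fri, Mon, Sat, Sun, Tue, Wed}, so each is used; only Nate can be Wed, hence Nate = Wed.
No further eliminations apply; Liam can still be any of Fri, Sat, Tue.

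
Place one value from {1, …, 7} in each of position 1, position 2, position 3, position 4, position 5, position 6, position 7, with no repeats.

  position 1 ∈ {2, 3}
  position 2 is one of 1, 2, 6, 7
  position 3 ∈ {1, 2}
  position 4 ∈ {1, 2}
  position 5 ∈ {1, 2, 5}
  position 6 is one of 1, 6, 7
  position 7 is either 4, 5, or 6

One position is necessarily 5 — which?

The 7 variables together cover exactly {1, 2, 3, 4, 5, 6, 7} — 7 values for 7 variables — and 3 appears only in position 1's list, so position 1 = 3.
Among the 6 still-open variables, 4 fits only position 7 (and all 6 values in {1, 2, 4, 5, 6, 7} must be used), so position 7 = 4.
Among the 5 still-open variables, 5 fits only position 5 (and all 5 values in {1, 2, 5, 6, 7} must be used), so position 5 = 5.

position 5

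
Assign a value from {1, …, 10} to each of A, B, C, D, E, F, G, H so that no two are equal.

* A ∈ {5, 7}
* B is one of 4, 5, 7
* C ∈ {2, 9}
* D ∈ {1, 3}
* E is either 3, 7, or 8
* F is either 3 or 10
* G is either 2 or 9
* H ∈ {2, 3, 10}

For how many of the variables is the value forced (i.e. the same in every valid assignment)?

1

C and G between them cover only {2, 9} — a naked pair. Remove those values from H.
The 2 variables F and H are confined to {3, 10}, which locks those values in; drop them from D, E.
D must be 1 (only option left).
Determined: D=1. The other variables each still have more than one consistent value. That makes 1.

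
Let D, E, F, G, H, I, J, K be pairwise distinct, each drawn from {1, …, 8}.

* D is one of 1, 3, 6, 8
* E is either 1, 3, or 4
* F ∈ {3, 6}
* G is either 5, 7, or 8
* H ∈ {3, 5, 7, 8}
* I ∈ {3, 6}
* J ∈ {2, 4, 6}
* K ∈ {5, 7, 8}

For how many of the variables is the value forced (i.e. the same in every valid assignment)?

The 8 variables draw from only 8 values {1, 2, 3, 4, 5, 6, 7, 8}, so each is used; only J can be 2, hence J = 2.
The 7 still-open variables together cover exactly {1, 3, 4, 5, 6, 7, 8} — 7 values for 7 variables — and 4 appears only in E's list, so E = 4.
The 6 still-open variables together cover exactly {1, 3, 5, 6, 7, 8} — 6 values for 6 variables — and 1 appears only in D's list, so D = 1.
F and I share exactly the 2 values {3, 6}; by pigeonhole those values go to them, so strike 3, 6 from H.
Determined: D=1, E=4, J=2. The other variables each still have more than one consistent value. That makes 3.

3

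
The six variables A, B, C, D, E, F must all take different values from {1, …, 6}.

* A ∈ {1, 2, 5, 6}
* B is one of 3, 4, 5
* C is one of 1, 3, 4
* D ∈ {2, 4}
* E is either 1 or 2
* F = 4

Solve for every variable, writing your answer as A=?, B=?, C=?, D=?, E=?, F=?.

A=6, B=5, C=3, D=2, E=1, F=4

F's domain is down to {4}, so F = 4. So B, C, D can't be 4.
That leaves D = 2. Strike 2 from A, E.
That leaves E = 1. Remove 1 from A, C.
C must be 3 (only option left). So B can't be 3.
B must be 5 (only option left). Eliminate 5 elsewhere: A.
A's domain is down to {6}, so A = 6.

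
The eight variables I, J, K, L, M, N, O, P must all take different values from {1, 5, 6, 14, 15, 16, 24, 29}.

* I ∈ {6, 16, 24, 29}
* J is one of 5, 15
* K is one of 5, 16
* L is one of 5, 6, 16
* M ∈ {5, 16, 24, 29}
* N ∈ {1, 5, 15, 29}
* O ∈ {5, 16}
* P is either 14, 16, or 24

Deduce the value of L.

The 8 variables together cover exactly {1, 5, 6, 14, 15, 16, 24, 29} — 8 values for 8 variables — and 1 appears only in N's list, so N = 1.
Among the 7 still-open variables, 14 fits only P (and all 7 values in {5, 6, 14, 15, 16, 24, 29} must be used), so P = 14.
The 6 still-open variables together cover exactly {5, 6, 15, 16, 24, 29} — 6 values for 6 variables — and 15 appears only in J's list, so J = 15.
K and O share exactly the 2 values {5, 16}; by pigeonhole those values go to them, so strike 5, 16 from I, L, M.
So L = 6.

6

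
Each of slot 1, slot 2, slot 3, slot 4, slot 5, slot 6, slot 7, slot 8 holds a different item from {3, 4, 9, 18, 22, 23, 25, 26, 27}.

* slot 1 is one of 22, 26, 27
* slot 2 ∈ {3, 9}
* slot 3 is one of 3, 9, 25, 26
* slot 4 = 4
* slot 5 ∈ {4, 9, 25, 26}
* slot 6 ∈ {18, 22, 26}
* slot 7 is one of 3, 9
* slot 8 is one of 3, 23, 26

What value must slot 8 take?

slot 4 must be 4 (only option left). So slot 5 can't be 4.
The 2 variables slot 2 and slot 7 are confined to {3, 9}, which locks those values in; drop them from slot 3, slot 5, slot 8.
slot 3 and slot 5 share exactly the 2 values {25, 26}; by pigeonhole those values go to them, so strike 25, 26 from slot 1, slot 6, slot 8.
So slot 8 = 23.

23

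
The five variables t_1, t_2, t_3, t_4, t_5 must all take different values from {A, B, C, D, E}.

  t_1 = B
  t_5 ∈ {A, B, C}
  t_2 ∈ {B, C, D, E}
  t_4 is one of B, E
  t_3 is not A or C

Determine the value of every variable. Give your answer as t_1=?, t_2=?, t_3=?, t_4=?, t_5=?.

t_1=B, t_2=C, t_3=D, t_4=E, t_5=A

t_1 must be B (only option left). Remove B from t_2, t_3, t_4, t_5.
t_4 must be E (only option left). Remove E from t_2, t_3.
t_3 has just one choice, so t_3 = D. Remove D from t_2.
t_2's domain is down to {C}, so t_2 = C. Remove C from t_5.
t_5 must be A (only option left).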